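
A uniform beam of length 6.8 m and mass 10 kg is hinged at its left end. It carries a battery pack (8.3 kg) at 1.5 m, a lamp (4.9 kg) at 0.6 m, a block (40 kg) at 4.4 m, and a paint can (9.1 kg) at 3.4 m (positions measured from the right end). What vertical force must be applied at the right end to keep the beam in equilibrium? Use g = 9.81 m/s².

Taking torques about the left end:
Beam weight: 10 × 9.81 = 98.1 N down at 3.4 m → arm 3.4 m, τ = 98.1 × 3.4 = 333.5 N·m clockwise.
Battery pack: 8.3 × 9.81 = 81.42 N down at 1.5 m → arm 5.3 m, τ = 81.42 × 5.3 = 431.5 N·m clockwise.
Lamp: 4.9 × 9.81 = 48.07 N down at 0.6 m → arm 6.2 m, τ = 48.07 × 6.2 = 298 N·m clockwise.
Block: 40 × 9.81 = 392.4 N down at 4.4 m → arm 2.4 m, τ = 392.4 × 2.4 = 941.8 N·m clockwise.
Paint can: 9.1 × 9.81 = 89.27 N down at 3.4 m → arm 3.4 m, τ = 89.27 × 3.4 = 303.5 N·m clockwise.
Net moment of the loads = 2308 N·m clockwise.
The upward force F acts at the right end, arm 6.8 m, giving F × 6.8 counterclockwise.
For rotational equilibrium, F × 6.8 = 2308, so F = 2308 / 6.8 = 339 N.

F ≈ 339 N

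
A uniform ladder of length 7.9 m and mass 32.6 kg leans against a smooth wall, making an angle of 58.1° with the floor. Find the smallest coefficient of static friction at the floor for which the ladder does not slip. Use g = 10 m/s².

μ_min ≈ 0.311

Take moments about the foot of the ladder.
Ladder weight 32.6×10 = 326 N acts at 3.95 m along the ladder; its horizontal arm is 3.95·cos58.1° = 2.087 m → τ = 680.4 N·m clockwise.
Wall normal N acts horizontally at the top; its moment arm is the height L sinθ = 7.9·sin58.1° = 6.707 m, counterclockwise.
Setting net torque to zero: N × 6.707 = 680.4 → N = 101.4 N.
ΣFx = 0 ⇒ f = N_wall = 101.4 N. ΣFy = 0 ⇒ N_floor = 326 N.
μ_min = f / N_floor = 101.4 / 326 = 0.311.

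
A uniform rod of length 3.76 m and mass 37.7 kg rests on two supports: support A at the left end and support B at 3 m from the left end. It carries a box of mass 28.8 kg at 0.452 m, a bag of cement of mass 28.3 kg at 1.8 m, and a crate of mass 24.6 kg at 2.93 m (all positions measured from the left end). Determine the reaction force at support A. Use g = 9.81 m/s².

About support B:
Beam weight: 37.7 × 9.81 = 369.8 N down at 1.88 m → arm 1.12 m, τ = 369.8 × 1.12 = 414.2 N·m counterclockwise.
Box: 28.8 × 9.81 = 282.5 N down at 0.452 m → arm 2.548 m, τ = 282.5 × 2.548 = 719.8 N·m counterclockwise.
Bag of cement: 28.3 × 9.81 = 277.6 N down at 1.8 m → arm 1.2 m, τ = 277.6 × 1.2 = 333.1 N·m counterclockwise.
Crate: 24.6 × 9.81 = 241.3 N down at 2.93 m → arm 0.07 m, τ = 241.3 × 0.07 = 16.89 N·m counterclockwise.
Net load moment about support B = 1484 N·m counterclockwise.
Reaction R at support A is upward at 0 m, arm 3 m → moment R × 3 clockwise.
Στ = 0 ⇒ R × 3 = 1484 ⇒ R = 495 N.

R_A ≈ 495 N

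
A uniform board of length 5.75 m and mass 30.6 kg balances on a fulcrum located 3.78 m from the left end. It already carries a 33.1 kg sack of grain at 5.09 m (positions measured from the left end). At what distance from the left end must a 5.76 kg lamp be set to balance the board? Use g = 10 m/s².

x ≈ 1.06 m from the left end

Take moments about the fulcrum (at 3.78 m from the left end).
Beam weight: 30.6 × 10 = 306 N down at 2.875 m → arm 0.905 m, τ = 306 × 0.905 = 276.9 N·m counterclockwise.
Sack of grain: 33.1 × 10 = 331 N down at 5.09 m → arm 1.31 m, τ = 331 × 1.31 = 433.6 N·m clockwise.
Net moment of existing loads = 156.7 N·m clockwise.
The lamp weighs 5.76 × 10 = 57.6 N and must supply an equal counterclockwise moment, so its lever arm about the fulcrum is 156.7 / 57.6 = 2.72 m.
That puts it at 3.78 − 2.72 = 1.06 m from the left end.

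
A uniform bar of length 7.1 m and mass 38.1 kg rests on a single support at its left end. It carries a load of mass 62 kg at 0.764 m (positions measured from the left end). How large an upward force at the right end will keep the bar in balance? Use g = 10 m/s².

Taking torques about the left end:
Beam weight: 38.1 × 10 = 381 N down at 3.55 m → arm 3.55 m, τ = 381 × 3.55 = 1353 N·m clockwise.
Load: 62 × 10 = 620 N down at 0.764 m → arm 0.764 m, τ = 620 × 0.764 = 473.7 N·m clockwise.
Net moment of the loads = 1827 N·m clockwise.
The upward force F acts at the right end, arm 7.1 m, giving F × 7.1 counterclockwise.
Setting net torque to zero: F × 7.1 = 1827 → F = 1827 / 7.1 = 257 N.

F ≈ 257 N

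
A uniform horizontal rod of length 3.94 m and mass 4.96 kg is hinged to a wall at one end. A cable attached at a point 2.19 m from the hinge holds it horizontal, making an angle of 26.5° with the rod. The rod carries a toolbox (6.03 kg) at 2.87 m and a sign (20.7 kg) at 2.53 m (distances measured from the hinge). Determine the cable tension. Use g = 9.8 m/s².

T ≈ 797 N

Sum moments about the hinge (the unknown hinge reaction has zero arm there).
Beam weight: 4.96 × 9.8 = 48.61 N down at 1.97 m → arm 1.97 m, τ = 48.61 × 1.97 = 95.76 N·m clockwise.
Toolbox: 6.03 × 9.8 = 59.09 N down at 2.87 m → arm 2.87 m, τ = 59.09 × 2.87 = 169.6 N·m clockwise.
Sign: 20.7 × 9.8 = 202.9 N down at 2.53 m → arm 2.53 m, τ = 202.9 × 2.53 = 513.3 N·m clockwise.
Total clockwise load moment = 778.7 N·m.
The cable tension T acts at 2.19 m; only its component perpendicular to the rod, T sinθ, produces torque. sin 26.5° = 0.4462.
Στ = 0 ⇒ T × 2.19 × 0.4462 = 778.7 ⇒ T = 778.7 / 0.9772 = 797 N.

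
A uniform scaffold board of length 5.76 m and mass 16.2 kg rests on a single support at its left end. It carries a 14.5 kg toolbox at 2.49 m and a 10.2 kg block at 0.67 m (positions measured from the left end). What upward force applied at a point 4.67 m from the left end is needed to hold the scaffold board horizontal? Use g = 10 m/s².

F ≈ 192 N

About the left end:
Beam weight: 16.2 × 10 = 162 N down at 2.88 m → arm 2.88 m, τ = 162 × 2.88 = 466.6 N·m clockwise.
Toolbox: 14.5 × 10 = 145 N down at 2.49 m → arm 2.49 m, τ = 145 × 2.49 = 361.1 N·m clockwise.
Block: 10.2 × 10 = 102 N down at 0.67 m → arm 0.67 m, τ = 102 × 0.67 = 68.34 N·m clockwise.
Net moment of the loads = 896 N·m clockwise.
The upward force F acts at a point 4.67 m from the left end, arm 4.67 m, giving F × 4.67 counterclockwise.
Setting net torque to zero: F × 4.67 = 896 → F = 896 / 4.67 = 192 N.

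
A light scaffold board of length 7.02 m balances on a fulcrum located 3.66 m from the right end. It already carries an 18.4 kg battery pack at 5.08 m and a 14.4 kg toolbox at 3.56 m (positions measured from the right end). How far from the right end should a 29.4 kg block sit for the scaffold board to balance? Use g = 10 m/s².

Take moments about the fulcrum (at 3.66 m from the right end).
Battery pack: 18.4 × 10 = 184 N down at 5.08 m → arm 1.42 m, τ = 184 × 1.42 = 261.3 N·m counterclockwise.
Toolbox: 14.4 × 10 = 144 N down at 3.56 m → arm 0.1 m, τ = 144 × 0.1 = 14.4 N·m clockwise.
Net moment of existing loads = 246.9 N·m counterclockwise.
The block weighs 29.4 × 10 = 294 N and must supply an equal clockwise moment, so its lever arm about the fulcrum is 246.9 / 294 = 0.84 m.
That puts it at 3.66 − 0.84 = 2.82 m from the right end.

x ≈ 2.82 m from the right end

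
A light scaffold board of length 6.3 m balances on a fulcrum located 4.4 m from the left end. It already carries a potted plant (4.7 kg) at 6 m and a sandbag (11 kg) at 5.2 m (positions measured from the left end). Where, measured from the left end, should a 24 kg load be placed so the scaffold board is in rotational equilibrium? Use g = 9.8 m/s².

x ≈ 3.72 m from the left end

Taking torques about the fulcrum (at 4.4 m from the left end):
Potted plant: 4.7 × 9.8 = 46.06 N down at 6 m → arm 1.6 m, τ = 46.06 × 1.6 = 73.7 N·m clockwise.
Sandbag: 11 × 9.8 = 107.8 N down at 5.2 m → arm 0.8 m, τ = 107.8 × 0.8 = 86.24 N·m clockwise.
Net moment of existing loads = 159.9 N·m clockwise.
The load weighs 24 × 9.8 = 235.2 N and must supply an equal counterclockwise moment, so its lever arm about the fulcrum is 159.9 / 235.2 = 0.68 m.
That puts it at 4.4 − 0.68 = 3.72 m from the left end.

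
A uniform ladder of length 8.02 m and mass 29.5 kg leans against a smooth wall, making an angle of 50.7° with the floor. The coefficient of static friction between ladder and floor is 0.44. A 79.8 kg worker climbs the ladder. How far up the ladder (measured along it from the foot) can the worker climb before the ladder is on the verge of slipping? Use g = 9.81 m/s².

d ≈ 4.42 m

Taking torques about the foot of the ladder:
Ladder weight 29.5×9.81 = 289.4 N acts at 4.01 m along the ladder; its horizontal arm is 4.01·cos50.7° = 2.54 m → τ = 735.1 N·m clockwise.
Worker weight 79.8×9.81 = 782.8 N at distance d → arm d·cos50.7° → τ = 782.8·d·0.6334 clockwise.
Wall normal N at the top has arm L sinθ = 6.206 m counterclockwise, so Στ = 0 gives N·6.206 = 735.1 + 495.8·d.
ΣFy = 0 ⇒ N_floor = 1072 N, so the maximum friction is μ_s·N_floor = 0.44×1072 = 471.7 N. ΣFx = 0 ⇒ N_wall = f, so at the slipping point N = 471.7 N.
Substituting: 471.7×6.206 = 735.1 + 495.8·d ⇒ d = (2927 − 735.1) / 495.8 = 4.42 m.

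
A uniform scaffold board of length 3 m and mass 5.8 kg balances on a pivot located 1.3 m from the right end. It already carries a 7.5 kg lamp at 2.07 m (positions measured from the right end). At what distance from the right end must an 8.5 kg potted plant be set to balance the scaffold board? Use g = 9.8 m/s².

About the pivot (at 1.3 m from the right end):
Beam weight: 5.8 × 9.8 = 56.84 N down at 1.5 m → arm 0.2 m, τ = 56.84 × 0.2 = 11.37 N·m counterclockwise.
Lamp: 7.5 × 9.8 = 73.5 N down at 2.07 m → arm 0.77 m, τ = 73.5 × 0.77 = 56.59 N·m counterclockwise.
Net moment of existing loads = 67.96 N·m counterclockwise.
The potted plant weighs 8.5 × 9.8 = 83.3 N and must supply an equal clockwise moment, so its lever arm about the pivot is 67.96 / 83.3 = 0.816 m.
That puts it at 1.3 − 0.816 = 0.484 m from the right end.

x ≈ 0.484 m from the right end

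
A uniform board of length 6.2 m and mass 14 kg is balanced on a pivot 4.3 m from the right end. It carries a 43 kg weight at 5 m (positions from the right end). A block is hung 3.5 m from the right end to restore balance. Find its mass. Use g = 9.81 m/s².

m ≈ 16.6 kg

Taking torques about the pivot (at 4.3 m from the right end):
Beam weight: 14 × 9.81 = 137.3 N down at 3.1 m → arm 1.2 m, τ = 137.3 × 1.2 = 164.8 N·m clockwise.
Weight: 43 × 9.81 = 421.8 N down at 5 m → arm 0.7 m, τ = 421.8 × 0.7 = 295.3 N·m counterclockwise.
Net moment of known loads = 130.5 N·m counterclockwise.
An unknown mass m at 3.5 m has arm 0.8 m; its moment is m·g·0.8 clockwise.
Setting net torque to zero: m × 9.81 × 0.8 = 130.5 → m = 130.5 / (9.81 × 0.8) = 16.6 kg.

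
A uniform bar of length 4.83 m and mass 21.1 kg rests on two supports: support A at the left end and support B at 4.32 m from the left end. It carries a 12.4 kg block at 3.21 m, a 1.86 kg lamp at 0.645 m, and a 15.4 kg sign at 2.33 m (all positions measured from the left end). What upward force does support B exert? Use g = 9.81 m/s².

Taking torques about support A:
Beam weight: 21.1 × 9.81 = 207 N down at 2.415 m → arm 2.415 m, τ = 207 × 2.415 = 499.9 N·m clockwise.
Block: 12.4 × 9.81 = 121.6 N down at 3.21 m → arm 3.21 m, τ = 121.6 × 3.21 = 390.3 N·m clockwise.
Lamp: 1.86 × 9.81 = 18.25 N down at 0.645 m → arm 0.645 m, τ = 18.25 × 0.645 = 11.77 N·m clockwise.
Sign: 15.4 × 9.81 = 151.1 N down at 2.33 m → arm 2.33 m, τ = 151.1 × 2.33 = 352.1 N·m clockwise.
Net load moment about support A = 1254 N·m clockwise.
Reaction R at support B is upward at 4.32 m, arm 4.32 m → moment R × 4.32 counterclockwise.
For rotational equilibrium, R × 4.32 = 1254, so R = 290 N.

R_B ≈ 290 N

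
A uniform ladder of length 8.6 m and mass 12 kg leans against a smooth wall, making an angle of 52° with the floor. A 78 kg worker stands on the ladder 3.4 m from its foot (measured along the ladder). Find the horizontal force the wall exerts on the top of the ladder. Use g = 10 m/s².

N_wall ≈ 288 N

Sum moments about the foot of the ladder (the floor normal and friction both act there and drop out).
Ladder weight 12×10 = 120 N acts at 4.3 m along the ladder; its horizontal arm is 4.3·cos52° = 2.647 m → τ = 317.6 N·m clockwise.
Worker: 78×10 = 780 N at 3.4 m → arm 2.093 m → τ = 1633 N·m clockwise.
Wall normal N acts horizontally at the top; its moment arm is the height L sinθ = 8.6·sin52° = 6.777 m, counterclockwise.
Setting net torque to zero: N × 6.777 = 1951 → N = 288 N.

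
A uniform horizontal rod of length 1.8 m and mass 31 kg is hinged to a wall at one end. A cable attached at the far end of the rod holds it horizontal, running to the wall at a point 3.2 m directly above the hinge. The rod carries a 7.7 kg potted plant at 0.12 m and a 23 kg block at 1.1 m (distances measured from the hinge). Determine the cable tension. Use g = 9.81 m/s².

T ≈ 338 N

Taking torques about the hinge:
Beam weight: 31 × 9.81 = 304.1 N down at 0.9 m → arm 0.9 m, τ = 304.1 × 0.9 = 273.7 N·m clockwise.
Potted plant: 7.7 × 9.81 = 75.54 N down at 0.12 m → arm 0.12 m, τ = 75.54 × 0.12 = 9.065 N·m clockwise.
Block: 23 × 9.81 = 225.6 N down at 1.1 m → arm 1.1 m, τ = 225.6 × 1.1 = 248.2 N·m clockwise.
Total clockwise load moment = 531 N·m.
The cable tension T acts at 1.8 m; only its component perpendicular to the rod, T sinθ, produces torque. sinθ = h/√(h²+d²) = 3.2/√(3.2²+1.8²) = 0.8716.
Setting net torque to zero: T × 1.8 × 0.8716 = 531 → T = 531 / 1.569 = 338 N.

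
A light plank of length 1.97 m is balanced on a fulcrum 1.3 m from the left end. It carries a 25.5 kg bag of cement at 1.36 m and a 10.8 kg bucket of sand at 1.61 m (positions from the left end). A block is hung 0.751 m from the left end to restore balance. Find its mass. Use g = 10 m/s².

m ≈ 8.89 kg

Sum moments about the fulcrum (at 1.3 m from the left end) (the support reaction has zero arm there).
Bag of cement: 25.5 × 10 = 255 N down at 1.36 m → arm 0.06 m, τ = 255 × 0.06 = 15.3 N·m clockwise.
Bucket of sand: 10.8 × 10 = 108 N down at 1.61 m → arm 0.31 m, τ = 108 × 0.31 = 33.48 N·m clockwise.
Net moment of known loads = 48.78 N·m clockwise.
An unknown mass m at 0.751 m has arm 0.549 m; its moment is m·g·0.549 counterclockwise.
Balancing moments: m × 10 × 0.549 = 48.78, giving m = 48.78 / (10 × 0.549) = 8.89 kg.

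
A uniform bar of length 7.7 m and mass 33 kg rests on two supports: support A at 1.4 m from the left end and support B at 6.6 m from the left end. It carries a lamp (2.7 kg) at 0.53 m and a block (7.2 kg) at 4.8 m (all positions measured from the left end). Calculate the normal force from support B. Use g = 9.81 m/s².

R_B ≈ 194 N

Take moments about support A.
Beam weight: 33 × 9.81 = 323.7 N down at 3.85 m → arm 2.45 m, τ = 323.7 × 2.45 = 793.1 N·m clockwise.
Lamp: 2.7 × 9.81 = 26.49 N down at 0.53 m → arm 0.87 m, τ = 26.49 × 0.87 = 23.05 N·m counterclockwise.
Block: 7.2 × 9.81 = 70.63 N down at 4.8 m → arm 3.4 m, τ = 70.63 × 3.4 = 240.1 N·m clockwise.
Net load moment about support A = 1010 N·m clockwise.
Reaction R at support B is upward at 6.6 m, arm 5.2 m → moment R × 5.2 counterclockwise.
Στ = 0 ⇒ R × 5.2 = 1010 ⇒ R = 194 N.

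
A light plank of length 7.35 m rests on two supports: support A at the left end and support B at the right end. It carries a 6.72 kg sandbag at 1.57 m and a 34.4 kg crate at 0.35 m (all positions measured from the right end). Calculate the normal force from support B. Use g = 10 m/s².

R_B ≈ 380 N

About support A:
Sandbag: 6.72 × 10 = 67.2 N down at 1.57 m → arm 5.78 m, τ = 67.2 × 5.78 = 388.4 N·m clockwise.
Crate: 34.4 × 10 = 344 N down at 0.35 m → arm 7 m, τ = 344 × 7 = 2408 N·m clockwise.
Net load moment about support A = 2796 N·m clockwise.
Reaction R at support B is upward at 0 m, arm 7.35 m → moment R × 7.35 counterclockwise.
Στ = 0 ⇒ R × 7.35 = 2796 ⇒ R = 380 N.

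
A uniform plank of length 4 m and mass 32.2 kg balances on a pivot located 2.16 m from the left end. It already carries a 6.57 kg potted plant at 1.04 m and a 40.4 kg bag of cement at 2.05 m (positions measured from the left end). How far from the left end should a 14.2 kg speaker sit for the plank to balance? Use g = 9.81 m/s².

x ≈ 3.35 m from the left end

About the pivot (at 2.16 m from the left end):
Beam weight: 32.2 × 9.81 = 315.9 N down at 2 m → arm 0.16 m, τ = 315.9 × 0.16 = 50.54 N·m counterclockwise.
Potted plant: 6.57 × 9.81 = 64.45 N down at 1.04 m → arm 1.12 m, τ = 64.45 × 1.12 = 72.18 N·m counterclockwise.
Bag of cement: 40.4 × 9.81 = 396.3 N down at 2.05 m → arm 0.11 m, τ = 396.3 × 0.11 = 43.59 N·m counterclockwise.
Net moment of existing loads = 166.3 N·m counterclockwise.
The speaker weighs 14.2 × 9.81 = 139.3 N and must supply an equal clockwise moment, so its lever arm about the pivot is 166.3 / 139.3 = 1.19 m.
That puts it at 2.16 + 1.19 = 3.35 m from the left end.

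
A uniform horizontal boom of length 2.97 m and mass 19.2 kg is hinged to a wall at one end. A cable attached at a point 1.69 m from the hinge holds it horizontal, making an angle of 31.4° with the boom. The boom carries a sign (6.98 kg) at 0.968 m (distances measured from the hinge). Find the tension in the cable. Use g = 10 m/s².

Choose the hinge as the axis so the unknown hinge reaction has zero arm there.
Beam weight: 19.2 × 10 = 192 N down at 1.485 m → arm 1.485 m, τ = 192 × 1.485 = 285.1 N·m clockwise.
Sign: 6.98 × 10 = 69.8 N down at 0.968 m → arm 0.968 m, τ = 69.8 × 0.968 = 67.57 N·m clockwise.
Total clockwise load moment = 352.7 N·m.
The cable tension T acts at 1.69 m; only its component perpendicular to the boom, T sinθ, produces torque. sin 31.4° = 0.521.
Στ = 0 ⇒ T × 1.69 × 0.521 = 352.7 ⇒ T = 352.7 / 0.8805 = 401 N.

T ≈ 401 N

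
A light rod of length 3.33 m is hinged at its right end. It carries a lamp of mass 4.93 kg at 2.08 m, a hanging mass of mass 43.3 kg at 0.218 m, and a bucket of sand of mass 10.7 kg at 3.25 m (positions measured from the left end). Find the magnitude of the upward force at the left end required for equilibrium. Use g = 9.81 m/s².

F ≈ 418 N

Choose the right end as the axis so the unknown pivot reaction has zero arm there.
Lamp: 4.93 × 9.81 = 48.36 N down at 2.08 m → arm 1.25 m, τ = 48.36 × 1.25 = 60.45 N·m counterclockwise.
Hanging mass: 43.3 × 9.81 = 424.8 N down at 0.218 m → arm 3.112 m, τ = 424.8 × 3.112 = 1322 N·m counterclockwise.
Bucket of sand: 10.7 × 9.81 = 105 N down at 3.25 m → arm 0.08 m, τ = 105 × 0.08 = 8.4 N·m counterclockwise.
Net moment of the loads = 1391 N·m counterclockwise.
The upward force F acts at the left end, arm 3.33 m, giving F × 3.33 clockwise.
For rotational equilibrium, F × 3.33 = 1391, so F = 1391 / 3.33 = 418 N.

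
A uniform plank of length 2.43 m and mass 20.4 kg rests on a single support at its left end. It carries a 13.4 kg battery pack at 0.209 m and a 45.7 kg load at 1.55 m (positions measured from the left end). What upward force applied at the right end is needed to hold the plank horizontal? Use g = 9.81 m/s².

Choose the left end as the axis so the unknown pivot reaction has zero arm there.
Beam weight: 20.4 × 9.81 = 200.1 N down at 1.215 m → arm 1.215 m, τ = 200.1 × 1.215 = 243.1 N·m clockwise.
Battery pack: 13.4 × 9.81 = 131.5 N down at 0.209 m → arm 0.209 m, τ = 131.5 × 0.209 = 27.48 N·m clockwise.
Load: 45.7 × 9.81 = 448.3 N down at 1.55 m → arm 1.55 m, τ = 448.3 × 1.55 = 694.9 N·m clockwise.
Net moment of the loads = 965.5 N·m clockwise.
The upward force F acts at the right end, arm 2.43 m, giving F × 2.43 counterclockwise.
Στ = 0 ⇒ F × 2.43 = 965.5 ⇒ F = 965.5 / 2.43 = 397 N.

F ≈ 397 N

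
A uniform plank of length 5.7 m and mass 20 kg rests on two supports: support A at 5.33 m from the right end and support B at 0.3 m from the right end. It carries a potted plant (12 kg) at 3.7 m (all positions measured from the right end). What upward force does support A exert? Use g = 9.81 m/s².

Take moments about support B.
Beam weight: 20 × 9.81 = 196.2 N down at 2.85 m → arm 2.55 m, τ = 196.2 × 2.55 = 500.3 N·m counterclockwise.
Potted plant: 12 × 9.81 = 117.7 N down at 3.7 m → arm 3.4 m, τ = 117.7 × 3.4 = 400.2 N·m counterclockwise.
Net load moment about support B = 900.5 N·m counterclockwise.
Reaction R at support A is upward at 5.33 m, arm 5.03 m → moment R × 5.03 clockwise.
Στ = 0 ⇒ R × 5.03 = 900.5 ⇒ R = 179 N.

R_A ≈ 179 N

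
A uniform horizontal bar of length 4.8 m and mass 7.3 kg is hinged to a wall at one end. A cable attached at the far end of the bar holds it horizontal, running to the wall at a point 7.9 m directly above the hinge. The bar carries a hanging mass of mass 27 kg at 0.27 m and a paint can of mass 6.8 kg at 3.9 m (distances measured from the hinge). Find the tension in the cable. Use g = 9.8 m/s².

T ≈ 123 N

Taking torques about the hinge:
Beam weight: 7.3 × 9.8 = 71.54 N down at 2.4 m → arm 2.4 m, τ = 71.54 × 2.4 = 171.7 N·m clockwise.
Hanging mass: 27 × 9.8 = 264.6 N down at 0.27 m → arm 0.27 m, τ = 264.6 × 0.27 = 71.44 N·m clockwise.
Paint can: 6.8 × 9.8 = 66.64 N down at 3.9 m → arm 3.9 m, τ = 66.64 × 3.9 = 259.9 N·m clockwise.
Total clockwise load moment = 503 N·m.
The cable tension T acts at 4.8 m; only its component perpendicular to the bar, T sinθ, produces torque. sinθ = h/√(h²+d²) = 7.9/√(7.9²+4.8²) = 0.8546.
Στ = 0 ⇒ T × 4.8 × 0.8546 = 503 ⇒ T = 503 / 4.102 = 123 N.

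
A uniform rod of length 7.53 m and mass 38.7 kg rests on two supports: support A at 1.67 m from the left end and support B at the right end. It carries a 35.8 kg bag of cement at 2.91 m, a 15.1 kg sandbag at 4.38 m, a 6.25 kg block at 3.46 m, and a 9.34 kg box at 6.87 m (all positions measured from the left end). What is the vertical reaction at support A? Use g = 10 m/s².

R_A ≈ 666 N

Choose support B as the axis so its reaction then has zero moment arm.
Beam weight: 38.7 × 10 = 387 N down at 3.765 m → arm 3.765 m, τ = 387 × 3.765 = 1457 N·m counterclockwise.
Bag of cement: 35.8 × 10 = 358 N down at 2.91 m → arm 4.62 m, τ = 358 × 4.62 = 1654 N·m counterclockwise.
Sandbag: 15.1 × 10 = 151 N down at 4.38 m → arm 3.15 m, τ = 151 × 3.15 = 475.6 N·m counterclockwise.
Block: 6.25 × 10 = 62.5 N down at 3.46 m → arm 4.07 m, τ = 62.5 × 4.07 = 254.4 N·m counterclockwise.
Box: 9.34 × 10 = 93.4 N down at 6.87 m → arm 0.66 m, τ = 93.4 × 0.66 = 61.64 N·m counterclockwise.
Net load moment about support B = 3903 N·m counterclockwise.
Reaction R at support A is upward at 1.67 m, arm 5.86 m → moment R × 5.86 clockwise.
Balancing moments: R × 5.86 = 3903, giving R = 666 N.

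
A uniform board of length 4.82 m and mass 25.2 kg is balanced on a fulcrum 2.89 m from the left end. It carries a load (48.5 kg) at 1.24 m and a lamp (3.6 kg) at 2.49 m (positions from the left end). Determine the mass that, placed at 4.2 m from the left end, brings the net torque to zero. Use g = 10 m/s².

m ≈ 71.4 kg

About the fulcrum (at 2.89 m from the left end):
Beam weight: 25.2 × 10 = 252 N down at 2.41 m → arm 0.48 m, τ = 252 × 0.48 = 121 N·m counterclockwise.
Load: 48.5 × 10 = 485 N down at 1.24 m → arm 1.65 m, τ = 485 × 1.65 = 800.2 N·m counterclockwise.
Lamp: 3.6 × 10 = 36 N down at 2.49 m → arm 0.4 m, τ = 36 × 0.4 = 14.4 N·m counterclockwise.
Net moment of known loads = 935.6 N·m counterclockwise.
An unknown mass m at 4.2 m has arm 1.31 m; its moment is m·g·1.31 clockwise.
Balancing moments: m × 10 × 1.31 = 935.6, giving m = 935.6 / (10 × 1.31) = 71.4 kg.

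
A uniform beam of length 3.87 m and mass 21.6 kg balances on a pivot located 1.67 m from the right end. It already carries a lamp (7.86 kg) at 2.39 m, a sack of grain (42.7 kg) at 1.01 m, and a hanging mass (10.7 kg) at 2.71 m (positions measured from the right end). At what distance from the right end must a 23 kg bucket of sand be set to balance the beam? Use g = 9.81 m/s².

Choose the pivot (at 1.67 m from the right end) as the axis so the support reaction has zero arm there.
Beam weight: 21.6 × 9.81 = 211.9 N down at 1.935 m → arm 0.265 m, τ = 211.9 × 0.265 = 56.15 N·m counterclockwise.
Lamp: 7.86 × 9.81 = 77.11 N down at 2.39 m → arm 0.72 m, τ = 77.11 × 0.72 = 55.52 N·m counterclockwise.
Sack of grain: 42.7 × 9.81 = 418.9 N down at 1.01 m → arm 0.66 m, τ = 418.9 × 0.66 = 276.5 N·m clockwise.
Hanging mass: 10.7 × 9.81 = 105 N down at 2.71 m → arm 1.04 m, τ = 105 × 1.04 = 109.2 N·m counterclockwise.
Net moment of existing loads = 55.63 N·m clockwise.
The bucket of sand weighs 23 × 9.81 = 225.6 N and must supply an equal counterclockwise moment, so its lever arm about the pivot is 55.63 / 225.6 = 0.247 m.
That puts it at 1.67 + 0.247 = 1.92 m from the right end.

x ≈ 1.92 m from the right end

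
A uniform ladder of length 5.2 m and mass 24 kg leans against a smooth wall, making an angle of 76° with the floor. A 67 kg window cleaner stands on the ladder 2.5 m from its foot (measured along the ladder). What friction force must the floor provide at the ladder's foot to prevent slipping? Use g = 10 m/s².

Take moments about the foot of the ladder.
Ladder weight 24×10 = 240 N acts at 2.6 m along the ladder; its horizontal arm is 2.6·cos76° = 0.629 m → τ = 151 N·m clockwise.
Window cleaner: 67×10 = 670 N at 2.5 m → arm 0.6048 m → τ = 405.2 N·m clockwise.
Wall normal N acts horizontally at the top; its moment arm is the height L sinθ = 5.2·sin76° = 5.046 m, counterclockwise.
Balancing moments: N × 5.046 = 556.2, giving N = 110 N.
ΣFx = 0: friction at the foot balances the wall's push, so f = N_wall = 110 N.

f ≈ 110 N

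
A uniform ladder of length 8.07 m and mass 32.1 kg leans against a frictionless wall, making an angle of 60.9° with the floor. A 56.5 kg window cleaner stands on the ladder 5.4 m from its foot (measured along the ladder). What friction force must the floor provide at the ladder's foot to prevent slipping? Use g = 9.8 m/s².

f ≈ 294 N

About the foot of the ladder:
Ladder weight 32.1×9.8 = 314.6 N acts at 4.035 m along the ladder; its horizontal arm is 4.035·cos60.9° = 1.962 m → τ = 617.2 N·m clockwise.
Window cleaner: 56.5×9.8 = 553.7 N at 5.4 m → arm 2.626 m → τ = 1454 N·m clockwise.
Wall normal N acts horizontally at the top; its moment arm is the height L sinθ = 8.07·sin60.9° = 7.051 m, counterclockwise.
For rotational equilibrium, N × 7.051 = 2071, so N = 294 N.
ΣFx = 0: friction at the foot balances the wall's push, so f = N_wall = 294 N.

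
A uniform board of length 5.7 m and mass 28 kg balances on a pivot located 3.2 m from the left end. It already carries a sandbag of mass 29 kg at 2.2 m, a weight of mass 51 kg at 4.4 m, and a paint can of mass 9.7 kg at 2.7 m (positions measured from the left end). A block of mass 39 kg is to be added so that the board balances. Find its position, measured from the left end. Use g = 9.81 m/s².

Take moments about the pivot (at 3.2 m from the left end).
Beam weight: 28 × 9.81 = 274.7 N down at 2.85 m → arm 0.35 m, τ = 274.7 × 0.35 = 96.14 N·m counterclockwise.
Sandbag: 29 × 9.81 = 284.5 N down at 2.2 m → arm 1 m, τ = 284.5 × 1 = 284.5 N·m counterclockwise.
Weight: 51 × 9.81 = 500.3 N down at 4.4 m → arm 1.2 m, τ = 500.3 × 1.2 = 600.4 N·m clockwise.
Paint can: 9.7 × 9.81 = 95.16 N down at 2.7 m → arm 0.5 m, τ = 95.16 × 0.5 = 47.58 N·m counterclockwise.
Net moment of existing loads = 172.2 N·m clockwise.
The block weighs 39 × 9.81 = 382.6 N and must supply an equal counterclockwise moment, so its lever arm about the pivot is 172.2 / 382.6 = 0.45 m.
That puts it at 3.2 − 0.45 = 2.75 m from the left end.

x ≈ 2.75 m from the left end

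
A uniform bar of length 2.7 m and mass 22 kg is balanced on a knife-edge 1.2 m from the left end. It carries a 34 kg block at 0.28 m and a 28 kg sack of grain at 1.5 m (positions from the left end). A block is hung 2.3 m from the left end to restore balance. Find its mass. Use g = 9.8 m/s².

m ≈ 17.8 kg

Sum moments about the knife-edge (at 1.2 m from the left end) (the support reaction has zero arm there).
Beam weight: 22 × 9.8 = 215.6 N down at 1.35 m → arm 0.15 m, τ = 215.6 × 0.15 = 32.34 N·m clockwise.
Block: 34 × 9.8 = 333.2 N down at 0.28 m → arm 0.92 m, τ = 333.2 × 0.92 = 306.5 N·m counterclockwise.
Sack of grain: 28 × 9.8 = 274.4 N down at 1.5 m → arm 0.3 m, τ = 274.4 × 0.3 = 82.32 N·m clockwise.
Net moment of known loads = 191.8 N·m counterclockwise.
An unknown mass m at 2.3 m has arm 1.1 m; its moment is m·g·1.1 clockwise.
Balancing moments: m × 9.8 × 1.1 = 191.8, giving m = 191.8 / (9.8 × 1.1) = 17.8 kg.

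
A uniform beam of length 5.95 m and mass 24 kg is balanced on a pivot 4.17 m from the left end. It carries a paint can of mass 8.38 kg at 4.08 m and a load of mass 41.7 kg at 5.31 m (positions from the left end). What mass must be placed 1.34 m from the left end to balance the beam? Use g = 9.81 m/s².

m ≈ 6.4 kg

Taking torques about the pivot (at 4.17 m from the left end):
Beam weight: 24 × 9.81 = 235.4 N down at 2.975 m → arm 1.195 m, τ = 235.4 × 1.195 = 281.3 N·m counterclockwise.
Paint can: 8.38 × 9.81 = 82.21 N down at 4.08 m → arm 0.09 m, τ = 82.21 × 0.09 = 7.399 N·m counterclockwise.
Load: 41.7 × 9.81 = 409.1 N down at 5.31 m → arm 1.14 m, τ = 409.1 × 1.14 = 466.4 N·m clockwise.
Net moment of known loads = 177.7 N·m clockwise.
An unknown mass m at 1.34 m has arm 2.83 m; its moment is m·g·2.83 counterclockwise.
For rotational equilibrium, m × 9.81 × 2.83 = 177.7, so m = 177.7 / (9.81 × 2.83) = 6.4 kg.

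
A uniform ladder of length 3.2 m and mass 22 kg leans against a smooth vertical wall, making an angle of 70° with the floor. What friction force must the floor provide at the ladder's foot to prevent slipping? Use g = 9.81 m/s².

Taking torques about the foot of the ladder:
Ladder weight 22×9.81 = 215.8 N acts at 1.6 m along the ladder; its horizontal arm is 1.6·cos70° = 0.5472 m → τ = 118.1 N·m clockwise.
Wall normal N acts horizontally at the top; its moment arm is the height L sinθ = 3.2·sin70° = 3.007 m, counterclockwise.
For rotational equilibrium, N × 3.007 = 118.1, so N = 39.3 N.
ΣFx = 0: friction at the foot balances the wall's push, so f = N_wall = 39.3 N.

f ≈ 39.3 N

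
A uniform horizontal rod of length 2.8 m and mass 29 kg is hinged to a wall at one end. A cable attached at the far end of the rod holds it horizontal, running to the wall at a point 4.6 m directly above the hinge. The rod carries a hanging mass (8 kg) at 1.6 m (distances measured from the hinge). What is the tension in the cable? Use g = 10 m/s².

Take moments about the hinge.
Beam weight: 29 × 10 = 290 N down at 1.4 m → arm 1.4 m, τ = 290 × 1.4 = 406 N·m clockwise.
Hanging mass: 8 × 10 = 80 N down at 1.6 m → arm 1.6 m, τ = 80 × 1.6 = 128 N·m clockwise.
Total clockwise load moment = 534 N·m.
The cable tension T acts at 2.8 m; only its component perpendicular to the rod, T sinθ, produces torque. sinθ = h/√(h²+d²) = 4.6/√(4.6²+2.8²) = 0.8542.
For rotational equilibrium, T × 2.8 × 0.8542 = 534, so T = 534 / 2.392 = 223 N.

T ≈ 223 N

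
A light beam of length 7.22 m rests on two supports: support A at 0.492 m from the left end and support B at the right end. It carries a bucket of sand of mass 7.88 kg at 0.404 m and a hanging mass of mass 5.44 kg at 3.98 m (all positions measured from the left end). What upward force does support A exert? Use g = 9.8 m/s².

R_A ≈ 104 N

Choose support B as the axis so its reaction then has zero moment arm.
Bucket of sand: 7.88 × 9.8 = 77.22 N down at 0.404 m → arm 6.816 m, τ = 77.22 × 6.816 = 526.3 N·m counterclockwise.
Hanging mass: 5.44 × 9.8 = 53.31 N down at 3.98 m → arm 3.24 m, τ = 53.31 × 3.24 = 172.7 N·m counterclockwise.
Net load moment about support B = 699 N·m counterclockwise.
Reaction R at support A is upward at 0.492 m, arm 6.728 m → moment R × 6.728 clockwise.
Balancing moments: R × 6.728 = 699, giving R = 104 N.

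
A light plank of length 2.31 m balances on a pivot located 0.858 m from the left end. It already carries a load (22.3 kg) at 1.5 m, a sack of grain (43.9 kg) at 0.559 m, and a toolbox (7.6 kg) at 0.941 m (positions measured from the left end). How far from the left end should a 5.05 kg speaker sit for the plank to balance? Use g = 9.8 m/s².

Take moments about the pivot (at 0.858 m from the left end).
Load: 22.3 × 9.8 = 218.5 N down at 1.5 m → arm 0.642 m, τ = 218.5 × 0.642 = 140.3 N·m clockwise.
Sack of grain: 43.9 × 9.8 = 430.2 N down at 0.559 m → arm 0.299 m, τ = 430.2 × 0.299 = 128.6 N·m counterclockwise.
Toolbox: 7.6 × 9.8 = 74.48 N down at 0.941 m → arm 0.083 m, τ = 74.48 × 0.083 = 6.182 N·m clockwise.
Net moment of existing loads = 17.88 N·m clockwise.
The speaker weighs 5.05 × 9.8 = 49.49 N and must supply an equal counterclockwise moment, so its lever arm about the pivot is 17.88 / 49.49 = 0.361 m.
That puts it at 0.858 − 0.361 = 0.497 m from the left end.

x ≈ 0.497 m from the left end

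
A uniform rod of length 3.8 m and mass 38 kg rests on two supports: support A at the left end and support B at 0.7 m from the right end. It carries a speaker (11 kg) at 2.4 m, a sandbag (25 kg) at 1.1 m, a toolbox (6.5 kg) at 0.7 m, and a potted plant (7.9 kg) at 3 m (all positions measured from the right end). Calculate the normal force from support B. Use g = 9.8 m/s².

R_B ≈ 574 N

Take moments about support A.
Beam weight: 38 × 9.8 = 372.4 N down at 1.9 m → arm 1.9 m, τ = 372.4 × 1.9 = 707.6 N·m clockwise.
Speaker: 11 × 9.8 = 107.8 N down at 2.4 m → arm 1.4 m, τ = 107.8 × 1.4 = 150.9 N·m clockwise.
Sandbag: 25 × 9.8 = 245 N down at 1.1 m → arm 2.7 m, τ = 245 × 2.7 = 661.5 N·m clockwise.
Toolbox: 6.5 × 9.8 = 63.7 N down at 0.7 m → arm 3.1 m, τ = 63.7 × 3.1 = 197.5 N·m clockwise.
Potted plant: 7.9 × 9.8 = 77.42 N down at 3 m → arm 0.8 m, τ = 77.42 × 0.8 = 61.94 N·m clockwise.
Net load moment about support A = 1779 N·m clockwise.
Reaction R at support B is upward at 0.7 m, arm 3.1 m → moment R × 3.1 counterclockwise.
Balancing moments: R × 3.1 = 1779, giving R = 574 N.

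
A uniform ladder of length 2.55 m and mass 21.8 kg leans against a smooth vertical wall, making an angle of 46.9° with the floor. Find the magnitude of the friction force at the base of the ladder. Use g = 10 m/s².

Sum moments about the foot of the ladder (the floor normal and friction both act there and drop out).
Ladder weight 21.8×10 = 218 N acts at 1.275 m along the ladder; its horizontal arm is 1.275·cos46.9° = 0.8712 m → τ = 189.9 N·m clockwise.
Wall normal N acts horizontally at the top; its moment arm is the height L sinθ = 2.55·sin46.9° = 1.862 m, counterclockwise.
For rotational equilibrium, N × 1.862 = 189.9, so N = 102 N.
ΣFx = 0: friction at the foot balances the wall's push, so f = N_wall = 102 N.

f ≈ 102 N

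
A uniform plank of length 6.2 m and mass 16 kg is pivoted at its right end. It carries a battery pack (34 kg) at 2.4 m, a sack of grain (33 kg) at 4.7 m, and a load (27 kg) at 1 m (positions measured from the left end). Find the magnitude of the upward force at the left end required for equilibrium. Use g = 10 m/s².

F ≈ 595 N

Sum moments about the right end (the unknown pivot reaction has zero arm there).
Beam weight: 16 × 10 = 160 N down at 3.1 m → arm 3.1 m, τ = 160 × 3.1 = 496 N·m counterclockwise.
Battery pack: 34 × 10 = 340 N down at 2.4 m → arm 3.8 m, τ = 340 × 3.8 = 1292 N·m counterclockwise.
Sack of grain: 33 × 10 = 330 N down at 4.7 m → arm 1.5 m, τ = 330 × 1.5 = 495 N·m counterclockwise.
Load: 27 × 10 = 270 N down at 1 m → arm 5.2 m, τ = 270 × 5.2 = 1404 N·m counterclockwise.
Net moment of the loads = 3687 N·m counterclockwise.
The upward force F acts at the left end, arm 6.2 m, giving F × 6.2 clockwise.
Balancing moments: F × 6.2 = 3687, giving F = 3687 / 6.2 = 595 N.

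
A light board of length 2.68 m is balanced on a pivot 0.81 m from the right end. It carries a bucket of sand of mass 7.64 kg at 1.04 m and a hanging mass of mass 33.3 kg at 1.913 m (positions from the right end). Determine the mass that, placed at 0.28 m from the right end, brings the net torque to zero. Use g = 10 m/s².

m ≈ 72.6 kg

Sum moments about the pivot (at 0.81 m from the right end) (the support reaction has zero arm there).
Bucket of sand: 7.64 × 10 = 76.4 N down at 1.04 m → arm 0.23 m, τ = 76.4 × 0.23 = 17.57 N·m counterclockwise.
Hanging mass: 33.3 × 10 = 333 N down at 1.913 m → arm 1.103 m, τ = 333 × 1.103 = 367.3 N·m counterclockwise.
Net moment of known loads = 384.9 N·m counterclockwise.
An unknown mass m at 0.28 m has arm 0.53 m; its moment is m·g·0.53 clockwise.
Στ = 0 ⇒ m × 10 × 0.53 = 384.9 ⇒ m = 384.9 / (10 × 0.53) = 72.6 kg.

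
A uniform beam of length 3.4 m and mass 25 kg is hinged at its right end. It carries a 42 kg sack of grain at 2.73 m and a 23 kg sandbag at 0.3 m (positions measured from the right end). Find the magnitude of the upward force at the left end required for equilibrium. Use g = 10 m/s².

F ≈ 483 N

Choose the right end as the axis so the unknown pivot reaction has zero arm there.
Beam weight: 25 × 10 = 250 N down at 1.7 m → arm 1.7 m, τ = 250 × 1.7 = 425 N·m counterclockwise.
Sack of grain: 42 × 10 = 420 N down at 2.73 m → arm 2.73 m, τ = 420 × 2.73 = 1147 N·m counterclockwise.
Sandbag: 23 × 10 = 230 N down at 0.3 m → arm 0.3 m, τ = 230 × 0.3 = 69 N·m counterclockwise.
Net moment of the loads = 1641 N·m counterclockwise.
The upward force F acts at the left end, arm 3.4 m, giving F × 3.4 clockwise.
Balancing moments: F × 3.4 = 1641, giving F = 1641 / 3.4 = 483 N.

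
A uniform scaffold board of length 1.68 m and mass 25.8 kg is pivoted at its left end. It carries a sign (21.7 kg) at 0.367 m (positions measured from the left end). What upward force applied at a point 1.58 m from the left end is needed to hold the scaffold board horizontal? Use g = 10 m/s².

Choose the left end as the axis so the unknown pivot reaction has zero arm there.
Beam weight: 25.8 × 10 = 258 N down at 0.84 m → arm 0.84 m, τ = 258 × 0.84 = 216.7 N·m clockwise.
Sign: 21.7 × 10 = 217 N down at 0.367 m → arm 0.367 m, τ = 217 × 0.367 = 79.64 N·m clockwise.
Net moment of the loads = 296.3 N·m clockwise.
The upward force F acts at a point 1.58 m from the left end, arm 1.58 m, giving F × 1.58 counterclockwise.
For rotational equilibrium, F × 1.58 = 296.3, so F = 296.3 / 1.58 = 188 N.

F ≈ 188 N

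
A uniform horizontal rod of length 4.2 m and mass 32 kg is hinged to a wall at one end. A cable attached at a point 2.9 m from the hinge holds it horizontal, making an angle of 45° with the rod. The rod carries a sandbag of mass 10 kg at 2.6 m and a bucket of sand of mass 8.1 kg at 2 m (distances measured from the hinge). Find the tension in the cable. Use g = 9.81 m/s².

T ≈ 523 N

Sum moments about the hinge (the unknown hinge reaction has zero arm there).
Beam weight: 32 × 9.81 = 313.9 N down at 2.1 m → arm 2.1 m, τ = 313.9 × 2.1 = 659.2 N·m clockwise.
Sandbag: 10 × 9.81 = 98.1 N down at 2.6 m → arm 2.6 m, τ = 98.1 × 2.6 = 255.1 N·m clockwise.
Bucket of sand: 8.1 × 9.81 = 79.46 N down at 2 m → arm 2 m, τ = 79.46 × 2 = 158.9 N·m clockwise.
Total clockwise load moment = 1073 N·m.
The cable tension T acts at 2.9 m; only its component perpendicular to the rod, T sinθ, produces torque. sin 45° = 0.7071.
Setting net torque to zero: T × 2.9 × 0.7071 = 1073 → T = 1073 / 2.051 = 523 N.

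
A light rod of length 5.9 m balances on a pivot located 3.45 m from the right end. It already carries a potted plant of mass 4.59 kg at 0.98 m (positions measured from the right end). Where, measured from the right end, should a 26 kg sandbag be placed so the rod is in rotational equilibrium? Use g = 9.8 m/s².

Take moments about the pivot (at 3.45 m from the right end).
Potted plant: 4.59 × 9.8 = 44.98 N down at 0.98 m → arm 2.47 m, τ = 44.98 × 2.47 = 111.1 N·m clockwise.
Net moment of existing loads = 111.1 N·m clockwise.
The sandbag weighs 26 × 9.8 = 254.8 N and must supply an equal counterclockwise moment, so its lever arm about the pivot is 111.1 / 254.8 = 0.436 m.
That puts it at 3.45 + 0.436 = 3.89 m from the right end.

x ≈ 3.89 m from the right end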